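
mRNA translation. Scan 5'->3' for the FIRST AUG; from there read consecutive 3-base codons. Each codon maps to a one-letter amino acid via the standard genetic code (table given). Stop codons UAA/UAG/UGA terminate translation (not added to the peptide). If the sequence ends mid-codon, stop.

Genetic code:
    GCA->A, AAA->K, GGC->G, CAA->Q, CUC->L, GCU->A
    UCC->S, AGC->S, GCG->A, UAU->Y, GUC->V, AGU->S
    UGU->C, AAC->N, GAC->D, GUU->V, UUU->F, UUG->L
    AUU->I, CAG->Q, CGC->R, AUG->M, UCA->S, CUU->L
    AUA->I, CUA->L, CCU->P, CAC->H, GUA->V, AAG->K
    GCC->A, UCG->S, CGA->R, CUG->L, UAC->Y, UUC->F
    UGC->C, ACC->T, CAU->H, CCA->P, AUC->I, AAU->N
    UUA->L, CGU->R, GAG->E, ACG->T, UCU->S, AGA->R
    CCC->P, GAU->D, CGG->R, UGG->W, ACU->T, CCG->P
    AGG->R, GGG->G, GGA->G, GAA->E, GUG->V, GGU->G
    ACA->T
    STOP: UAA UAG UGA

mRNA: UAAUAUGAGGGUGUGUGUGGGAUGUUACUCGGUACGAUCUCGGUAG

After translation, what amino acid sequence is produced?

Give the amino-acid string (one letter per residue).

Answer: MRVCVGCYSVRSR

Derivation:
start AUG at pos 4
pos 4: AUG -> M; peptide=M
pos 7: AGG -> R; peptide=MR
pos 10: GUG -> V; peptide=MRV
pos 13: UGU -> C; peptide=MRVC
pos 16: GUG -> V; peptide=MRVCV
pos 19: GGA -> G; peptide=MRVCVG
pos 22: UGU -> C; peptide=MRVCVGC
pos 25: UAC -> Y; peptide=MRVCVGCY
pos 28: UCG -> S; peptide=MRVCVGCYS
pos 31: GUA -> V; peptide=MRVCVGCYSV
pos 34: CGA -> R; peptide=MRVCVGCYSVR
pos 37: UCU -> S; peptide=MRVCVGCYSVRS
pos 40: CGG -> R; peptide=MRVCVGCYSVRSR
pos 43: UAG -> STOP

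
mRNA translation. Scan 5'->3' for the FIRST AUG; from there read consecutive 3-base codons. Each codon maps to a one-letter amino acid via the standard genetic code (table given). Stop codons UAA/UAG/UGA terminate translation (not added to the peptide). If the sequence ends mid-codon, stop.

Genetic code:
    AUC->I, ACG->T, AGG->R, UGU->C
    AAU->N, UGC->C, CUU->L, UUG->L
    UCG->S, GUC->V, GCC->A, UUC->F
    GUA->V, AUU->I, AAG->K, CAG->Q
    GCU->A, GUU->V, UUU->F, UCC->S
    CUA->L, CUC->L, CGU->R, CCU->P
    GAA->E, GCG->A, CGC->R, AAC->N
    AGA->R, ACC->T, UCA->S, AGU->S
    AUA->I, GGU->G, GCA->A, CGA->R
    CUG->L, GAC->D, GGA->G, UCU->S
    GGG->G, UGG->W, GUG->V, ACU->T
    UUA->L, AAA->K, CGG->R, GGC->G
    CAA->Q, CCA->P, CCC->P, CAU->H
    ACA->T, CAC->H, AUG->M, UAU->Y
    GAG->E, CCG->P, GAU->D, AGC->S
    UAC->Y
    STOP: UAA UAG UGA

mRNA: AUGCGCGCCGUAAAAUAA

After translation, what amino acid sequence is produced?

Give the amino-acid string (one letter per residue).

Answer: MRAVK

Derivation:
start AUG at pos 0
pos 0: AUG -> M; peptide=M
pos 3: CGC -> R; peptide=MR
pos 6: GCC -> A; peptide=MRA
pos 9: GUA -> V; peptide=MRAV
pos 12: AAA -> K; peptide=MRAVK
pos 15: UAA -> STOP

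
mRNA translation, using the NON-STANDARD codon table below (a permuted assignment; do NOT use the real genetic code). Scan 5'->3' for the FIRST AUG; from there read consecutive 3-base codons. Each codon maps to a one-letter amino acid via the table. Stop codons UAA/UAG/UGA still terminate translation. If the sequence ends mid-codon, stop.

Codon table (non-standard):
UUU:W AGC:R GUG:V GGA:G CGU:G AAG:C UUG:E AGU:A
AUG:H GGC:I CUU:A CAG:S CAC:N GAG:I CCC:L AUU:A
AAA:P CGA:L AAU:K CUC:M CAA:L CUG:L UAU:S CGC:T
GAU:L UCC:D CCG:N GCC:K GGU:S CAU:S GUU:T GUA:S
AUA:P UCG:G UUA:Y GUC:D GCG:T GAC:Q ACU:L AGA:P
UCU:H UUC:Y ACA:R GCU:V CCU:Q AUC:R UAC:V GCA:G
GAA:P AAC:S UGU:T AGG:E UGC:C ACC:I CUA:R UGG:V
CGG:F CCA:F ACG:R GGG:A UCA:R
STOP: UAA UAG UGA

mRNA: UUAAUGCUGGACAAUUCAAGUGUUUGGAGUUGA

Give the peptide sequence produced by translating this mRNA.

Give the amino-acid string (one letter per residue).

start AUG at pos 3
pos 3: AUG -> H; peptide=H
pos 6: CUG -> L; peptide=HL
pos 9: GAC -> Q; peptide=HLQ
pos 12: AAU -> K; peptide=HLQK
pos 15: UCA -> R; peptide=HLQKR
pos 18: AGU -> A; peptide=HLQKRA
pos 21: GUU -> T; peptide=HLQKRAT
pos 24: UGG -> V; peptide=HLQKRATV
pos 27: AGU -> A; peptide=HLQKRATVA
pos 30: UGA -> STOP

Answer: HLQKRATVA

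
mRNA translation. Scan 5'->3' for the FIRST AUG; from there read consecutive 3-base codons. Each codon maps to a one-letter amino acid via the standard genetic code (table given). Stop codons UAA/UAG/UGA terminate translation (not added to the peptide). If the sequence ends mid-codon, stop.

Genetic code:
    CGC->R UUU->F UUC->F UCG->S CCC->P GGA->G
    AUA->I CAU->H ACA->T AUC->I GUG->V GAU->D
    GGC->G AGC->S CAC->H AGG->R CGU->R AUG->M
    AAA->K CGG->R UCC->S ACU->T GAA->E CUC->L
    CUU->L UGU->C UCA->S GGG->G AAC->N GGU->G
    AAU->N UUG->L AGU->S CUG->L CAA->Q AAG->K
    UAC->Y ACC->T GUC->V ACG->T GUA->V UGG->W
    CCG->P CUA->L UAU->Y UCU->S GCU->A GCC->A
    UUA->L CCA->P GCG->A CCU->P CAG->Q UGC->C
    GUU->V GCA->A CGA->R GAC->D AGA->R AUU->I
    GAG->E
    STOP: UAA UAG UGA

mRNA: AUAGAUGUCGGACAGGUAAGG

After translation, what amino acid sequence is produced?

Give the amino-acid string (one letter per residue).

Answer: MSDR

Derivation:
start AUG at pos 4
pos 4: AUG -> M; peptide=M
pos 7: UCG -> S; peptide=MS
pos 10: GAC -> D; peptide=MSD
pos 13: AGG -> R; peptide=MSDR
pos 16: UAA -> STOP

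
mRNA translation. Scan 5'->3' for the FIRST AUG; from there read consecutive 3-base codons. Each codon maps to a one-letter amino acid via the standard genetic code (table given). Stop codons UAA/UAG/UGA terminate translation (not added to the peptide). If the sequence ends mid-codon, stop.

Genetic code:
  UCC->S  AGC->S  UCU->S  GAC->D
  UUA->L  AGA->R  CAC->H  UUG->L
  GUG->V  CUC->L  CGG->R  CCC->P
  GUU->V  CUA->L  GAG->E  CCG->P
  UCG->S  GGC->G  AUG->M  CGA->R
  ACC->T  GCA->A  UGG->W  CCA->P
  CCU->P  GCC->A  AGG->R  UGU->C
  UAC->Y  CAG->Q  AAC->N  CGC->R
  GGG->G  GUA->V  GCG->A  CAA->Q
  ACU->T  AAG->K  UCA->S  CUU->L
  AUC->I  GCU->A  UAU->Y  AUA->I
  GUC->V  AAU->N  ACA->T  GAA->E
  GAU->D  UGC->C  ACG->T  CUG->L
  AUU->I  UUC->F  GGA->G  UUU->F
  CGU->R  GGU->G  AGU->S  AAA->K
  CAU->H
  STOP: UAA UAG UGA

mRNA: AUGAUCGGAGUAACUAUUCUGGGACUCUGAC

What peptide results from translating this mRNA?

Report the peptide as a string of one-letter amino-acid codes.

start AUG at pos 0
pos 0: AUG -> M; peptide=M
pos 3: AUC -> I; peptide=MI
pos 6: GGA -> G; peptide=MIG
pos 9: GUA -> V; peptide=MIGV
pos 12: ACU -> T; peptide=MIGVT
pos 15: AUU -> I; peptide=MIGVTI
pos 18: CUG -> L; peptide=MIGVTIL
pos 21: GGA -> G; peptide=MIGVTILG
pos 24: CUC -> L; peptide=MIGVTILGL
pos 27: UGA -> STOP

Answer: MIGVTILGL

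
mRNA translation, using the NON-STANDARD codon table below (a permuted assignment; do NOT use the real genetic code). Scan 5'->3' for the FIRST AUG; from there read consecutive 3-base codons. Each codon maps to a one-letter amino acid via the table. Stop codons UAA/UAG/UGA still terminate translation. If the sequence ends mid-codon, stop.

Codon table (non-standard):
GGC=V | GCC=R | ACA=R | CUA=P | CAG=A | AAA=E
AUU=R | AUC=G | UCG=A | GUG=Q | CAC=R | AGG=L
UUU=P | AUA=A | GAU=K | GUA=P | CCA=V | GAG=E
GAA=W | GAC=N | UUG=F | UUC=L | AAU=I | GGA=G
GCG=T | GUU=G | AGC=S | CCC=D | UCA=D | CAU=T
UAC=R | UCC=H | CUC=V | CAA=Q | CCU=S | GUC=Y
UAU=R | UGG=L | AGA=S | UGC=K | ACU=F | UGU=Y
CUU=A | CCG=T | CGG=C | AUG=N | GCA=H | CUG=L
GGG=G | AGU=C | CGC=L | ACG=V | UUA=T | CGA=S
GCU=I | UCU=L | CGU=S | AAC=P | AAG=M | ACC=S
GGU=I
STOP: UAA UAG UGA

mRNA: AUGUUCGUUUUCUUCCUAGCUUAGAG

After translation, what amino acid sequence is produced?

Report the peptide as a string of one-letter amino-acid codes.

start AUG at pos 0
pos 0: AUG -> N; peptide=N
pos 3: UUC -> L; peptide=NL
pos 6: GUU -> G; peptide=NLG
pos 9: UUC -> L; peptide=NLGL
pos 12: UUC -> L; peptide=NLGLL
pos 15: CUA -> P; peptide=NLGLLP
pos 18: GCU -> I; peptide=NLGLLPI
pos 21: UAG -> STOP

Answer: NLGLLPI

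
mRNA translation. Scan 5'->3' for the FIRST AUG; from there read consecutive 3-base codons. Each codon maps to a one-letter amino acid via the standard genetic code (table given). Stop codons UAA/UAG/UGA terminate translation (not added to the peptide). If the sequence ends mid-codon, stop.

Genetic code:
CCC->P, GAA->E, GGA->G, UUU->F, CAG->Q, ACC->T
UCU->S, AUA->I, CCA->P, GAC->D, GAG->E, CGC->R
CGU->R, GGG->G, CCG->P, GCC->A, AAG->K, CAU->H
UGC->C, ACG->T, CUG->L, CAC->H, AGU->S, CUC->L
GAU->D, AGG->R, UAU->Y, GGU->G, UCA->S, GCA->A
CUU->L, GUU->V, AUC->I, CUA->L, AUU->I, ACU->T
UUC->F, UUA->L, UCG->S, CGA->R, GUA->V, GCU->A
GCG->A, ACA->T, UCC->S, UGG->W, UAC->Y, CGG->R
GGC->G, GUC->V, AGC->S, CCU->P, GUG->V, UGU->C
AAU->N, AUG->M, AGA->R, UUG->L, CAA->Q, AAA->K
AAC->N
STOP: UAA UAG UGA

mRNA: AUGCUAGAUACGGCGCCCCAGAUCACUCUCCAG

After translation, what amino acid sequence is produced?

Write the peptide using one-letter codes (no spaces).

Answer: MLDTAPQITLQ

Derivation:
start AUG at pos 0
pos 0: AUG -> M; peptide=M
pos 3: CUA -> L; peptide=ML
pos 6: GAU -> D; peptide=MLD
pos 9: ACG -> T; peptide=MLDT
pos 12: GCG -> A; peptide=MLDTA
pos 15: CCC -> P; peptide=MLDTAP
pos 18: CAG -> Q; peptide=MLDTAPQ
pos 21: AUC -> I; peptide=MLDTAPQI
pos 24: ACU -> T; peptide=MLDTAPQIT
pos 27: CUC -> L; peptide=MLDTAPQITL
pos 30: CAG -> Q; peptide=MLDTAPQITLQ
pos 33: only 0 nt remain (<3), stop (end of mRNA)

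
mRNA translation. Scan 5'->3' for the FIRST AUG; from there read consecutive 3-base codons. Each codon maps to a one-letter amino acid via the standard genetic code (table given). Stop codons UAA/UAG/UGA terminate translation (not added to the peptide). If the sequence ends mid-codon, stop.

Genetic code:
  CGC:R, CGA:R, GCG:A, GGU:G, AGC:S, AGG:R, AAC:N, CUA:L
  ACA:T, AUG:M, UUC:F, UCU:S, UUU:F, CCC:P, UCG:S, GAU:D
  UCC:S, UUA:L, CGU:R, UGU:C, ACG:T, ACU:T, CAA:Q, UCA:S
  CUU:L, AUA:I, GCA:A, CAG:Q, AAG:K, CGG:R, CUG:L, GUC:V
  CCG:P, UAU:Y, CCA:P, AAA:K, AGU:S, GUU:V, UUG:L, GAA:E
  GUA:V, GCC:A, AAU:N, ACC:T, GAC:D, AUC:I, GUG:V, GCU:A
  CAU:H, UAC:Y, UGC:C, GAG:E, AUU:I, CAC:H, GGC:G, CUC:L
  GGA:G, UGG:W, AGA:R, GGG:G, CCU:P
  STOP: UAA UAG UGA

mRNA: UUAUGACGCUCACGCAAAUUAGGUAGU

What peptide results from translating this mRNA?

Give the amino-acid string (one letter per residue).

start AUG at pos 2
pos 2: AUG -> M; peptide=M
pos 5: ACG -> T; peptide=MT
pos 8: CUC -> L; peptide=MTL
pos 11: ACG -> T; peptide=MTLT
pos 14: CAA -> Q; peptide=MTLTQ
pos 17: AUU -> I; peptide=MTLTQI
pos 20: AGG -> R; peptide=MTLTQIR
pos 23: UAG -> STOP

Answer: MTLTQIR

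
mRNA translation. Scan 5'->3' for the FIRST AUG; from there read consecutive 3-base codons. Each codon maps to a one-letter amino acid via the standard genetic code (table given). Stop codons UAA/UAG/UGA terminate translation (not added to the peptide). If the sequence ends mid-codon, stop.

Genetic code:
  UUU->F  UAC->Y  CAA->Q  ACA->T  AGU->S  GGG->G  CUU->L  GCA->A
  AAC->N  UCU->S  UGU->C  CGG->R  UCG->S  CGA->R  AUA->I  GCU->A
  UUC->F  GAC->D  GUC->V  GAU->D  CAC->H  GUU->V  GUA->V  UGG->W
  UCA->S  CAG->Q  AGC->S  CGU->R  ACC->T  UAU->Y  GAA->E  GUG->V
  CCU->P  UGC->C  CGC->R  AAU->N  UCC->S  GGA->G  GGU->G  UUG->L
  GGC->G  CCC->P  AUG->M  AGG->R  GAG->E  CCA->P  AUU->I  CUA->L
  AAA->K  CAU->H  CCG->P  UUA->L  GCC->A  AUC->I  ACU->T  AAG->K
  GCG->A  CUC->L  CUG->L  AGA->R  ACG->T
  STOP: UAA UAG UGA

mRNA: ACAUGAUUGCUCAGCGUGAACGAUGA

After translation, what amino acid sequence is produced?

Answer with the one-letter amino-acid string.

start AUG at pos 2
pos 2: AUG -> M; peptide=M
pos 5: AUU -> I; peptide=MI
pos 8: GCU -> A; peptide=MIA
pos 11: CAG -> Q; peptide=MIAQ
pos 14: CGU -> R; peptide=MIAQR
pos 17: GAA -> E; peptide=MIAQRE
pos 20: CGA -> R; peptide=MIAQRER
pos 23: UGA -> STOP

Answer: MIAQRER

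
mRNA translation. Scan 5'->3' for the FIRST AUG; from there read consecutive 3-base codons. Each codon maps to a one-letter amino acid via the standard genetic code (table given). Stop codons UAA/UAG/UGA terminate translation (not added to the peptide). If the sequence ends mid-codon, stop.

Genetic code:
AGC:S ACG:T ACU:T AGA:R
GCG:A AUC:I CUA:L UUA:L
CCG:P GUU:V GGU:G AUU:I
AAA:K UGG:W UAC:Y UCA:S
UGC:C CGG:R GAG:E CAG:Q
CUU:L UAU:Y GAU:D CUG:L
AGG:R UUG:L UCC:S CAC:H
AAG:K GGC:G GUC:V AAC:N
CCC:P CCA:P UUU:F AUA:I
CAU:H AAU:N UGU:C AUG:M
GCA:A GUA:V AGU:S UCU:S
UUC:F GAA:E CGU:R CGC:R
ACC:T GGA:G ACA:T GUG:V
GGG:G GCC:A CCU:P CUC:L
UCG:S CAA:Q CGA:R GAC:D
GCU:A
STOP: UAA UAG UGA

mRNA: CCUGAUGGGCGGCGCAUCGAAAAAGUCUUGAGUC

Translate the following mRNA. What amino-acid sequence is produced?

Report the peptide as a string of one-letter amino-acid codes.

Answer: MGGASKKS

Derivation:
start AUG at pos 4
pos 4: AUG -> M; peptide=M
pos 7: GGC -> G; peptide=MG
pos 10: GGC -> G; peptide=MGG
pos 13: GCA -> A; peptide=MGGA
pos 16: UCG -> S; peptide=MGGAS
pos 19: AAA -> K; peptide=MGGASK
pos 22: AAG -> K; peptide=MGGASKK
pos 25: UCU -> S; peptide=MGGASKKS
pos 28: UGA -> STOP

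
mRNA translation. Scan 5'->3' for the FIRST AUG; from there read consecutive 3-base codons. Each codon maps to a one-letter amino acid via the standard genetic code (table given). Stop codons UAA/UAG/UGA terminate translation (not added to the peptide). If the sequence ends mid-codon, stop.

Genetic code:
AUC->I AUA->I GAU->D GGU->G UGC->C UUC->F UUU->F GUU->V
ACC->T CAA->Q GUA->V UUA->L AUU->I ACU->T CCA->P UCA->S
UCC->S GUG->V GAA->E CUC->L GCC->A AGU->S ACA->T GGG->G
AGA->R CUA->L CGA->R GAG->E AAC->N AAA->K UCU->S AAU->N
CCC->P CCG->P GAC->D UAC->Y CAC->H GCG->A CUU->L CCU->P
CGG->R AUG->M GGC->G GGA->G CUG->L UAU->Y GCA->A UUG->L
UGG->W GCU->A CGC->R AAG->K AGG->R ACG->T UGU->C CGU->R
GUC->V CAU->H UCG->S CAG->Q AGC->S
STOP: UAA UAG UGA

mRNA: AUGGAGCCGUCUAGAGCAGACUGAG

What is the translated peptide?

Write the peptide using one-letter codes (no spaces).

Answer: MEPSRAD

Derivation:
start AUG at pos 0
pos 0: AUG -> M; peptide=M
pos 3: GAG -> E; peptide=ME
pos 6: CCG -> P; peptide=MEP
pos 9: UCU -> S; peptide=MEPS
pos 12: AGA -> R; peptide=MEPSR
pos 15: GCA -> A; peptide=MEPSRA
pos 18: GAC -> D; peptide=MEPSRAD
pos 21: UGA -> STOP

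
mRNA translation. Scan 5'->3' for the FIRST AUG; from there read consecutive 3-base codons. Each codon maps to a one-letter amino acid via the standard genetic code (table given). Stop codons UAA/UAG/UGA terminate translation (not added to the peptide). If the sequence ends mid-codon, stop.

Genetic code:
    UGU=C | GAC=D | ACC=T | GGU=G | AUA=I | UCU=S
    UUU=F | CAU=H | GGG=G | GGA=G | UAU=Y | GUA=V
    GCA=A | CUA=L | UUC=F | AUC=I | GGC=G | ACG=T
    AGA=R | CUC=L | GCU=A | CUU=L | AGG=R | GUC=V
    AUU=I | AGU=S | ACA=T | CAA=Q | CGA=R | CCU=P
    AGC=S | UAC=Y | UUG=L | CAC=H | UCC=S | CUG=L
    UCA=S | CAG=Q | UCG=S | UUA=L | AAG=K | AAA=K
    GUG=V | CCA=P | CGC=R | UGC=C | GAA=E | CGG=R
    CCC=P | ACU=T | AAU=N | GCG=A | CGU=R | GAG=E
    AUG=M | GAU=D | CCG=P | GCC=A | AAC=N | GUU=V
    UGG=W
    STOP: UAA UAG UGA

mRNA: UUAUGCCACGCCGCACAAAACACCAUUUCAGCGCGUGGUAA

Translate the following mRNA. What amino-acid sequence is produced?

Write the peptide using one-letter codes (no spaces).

Answer: MPRRTKHHFSAW

Derivation:
start AUG at pos 2
pos 2: AUG -> M; peptide=M
pos 5: CCA -> P; peptide=MP
pos 8: CGC -> R; peptide=MPR
pos 11: CGC -> R; peptide=MPRR
pos 14: ACA -> T; peptide=MPRRT
pos 17: AAA -> K; peptide=MPRRTK
pos 20: CAC -> H; peptide=MPRRTKH
pos 23: CAU -> H; peptide=MPRRTKHH
pos 26: UUC -> F; peptide=MPRRTKHHF
pos 29: AGC -> S; peptide=MPRRTKHHFS
pos 32: GCG -> A; peptide=MPRRTKHHFSA
pos 35: UGG -> W; peptide=MPRRTKHHFSAW
pos 38: UAA -> STOP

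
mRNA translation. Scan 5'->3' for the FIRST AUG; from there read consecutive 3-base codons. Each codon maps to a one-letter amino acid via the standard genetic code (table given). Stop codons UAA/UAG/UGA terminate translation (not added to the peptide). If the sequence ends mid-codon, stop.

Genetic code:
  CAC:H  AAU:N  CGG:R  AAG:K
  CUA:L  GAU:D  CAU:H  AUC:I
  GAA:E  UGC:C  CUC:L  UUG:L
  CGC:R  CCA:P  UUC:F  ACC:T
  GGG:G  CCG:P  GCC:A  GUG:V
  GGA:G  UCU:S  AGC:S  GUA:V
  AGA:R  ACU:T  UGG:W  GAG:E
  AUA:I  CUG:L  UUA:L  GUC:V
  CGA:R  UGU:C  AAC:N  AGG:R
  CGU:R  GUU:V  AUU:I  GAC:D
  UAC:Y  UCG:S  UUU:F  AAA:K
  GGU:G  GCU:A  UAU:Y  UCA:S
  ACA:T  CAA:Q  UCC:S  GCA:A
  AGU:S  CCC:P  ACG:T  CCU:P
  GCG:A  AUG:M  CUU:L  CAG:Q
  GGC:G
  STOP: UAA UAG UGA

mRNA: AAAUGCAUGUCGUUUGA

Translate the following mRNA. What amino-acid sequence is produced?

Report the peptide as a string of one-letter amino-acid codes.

Answer: MHVV

Derivation:
start AUG at pos 2
pos 2: AUG -> M; peptide=M
pos 5: CAU -> H; peptide=MH
pos 8: GUC -> V; peptide=MHV
pos 11: GUU -> V; peptide=MHVV
pos 14: UGA -> STOP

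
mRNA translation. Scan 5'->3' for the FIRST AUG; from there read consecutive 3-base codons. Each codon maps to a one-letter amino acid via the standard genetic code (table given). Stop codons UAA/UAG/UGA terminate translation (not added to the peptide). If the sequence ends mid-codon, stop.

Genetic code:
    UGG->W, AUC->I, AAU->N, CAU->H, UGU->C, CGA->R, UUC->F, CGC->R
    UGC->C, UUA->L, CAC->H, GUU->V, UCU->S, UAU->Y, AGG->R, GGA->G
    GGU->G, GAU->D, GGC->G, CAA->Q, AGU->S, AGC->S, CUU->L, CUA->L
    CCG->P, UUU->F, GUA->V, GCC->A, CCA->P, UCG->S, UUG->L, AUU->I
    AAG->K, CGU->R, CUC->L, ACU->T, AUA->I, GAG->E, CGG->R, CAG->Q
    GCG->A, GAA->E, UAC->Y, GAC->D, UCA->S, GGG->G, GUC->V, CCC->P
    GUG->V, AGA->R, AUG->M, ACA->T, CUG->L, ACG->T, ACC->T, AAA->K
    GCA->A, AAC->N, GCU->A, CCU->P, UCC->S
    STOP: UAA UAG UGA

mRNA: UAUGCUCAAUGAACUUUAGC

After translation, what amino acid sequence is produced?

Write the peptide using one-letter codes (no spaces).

start AUG at pos 1
pos 1: AUG -> M; peptide=M
pos 4: CUC -> L; peptide=ML
pos 7: AAU -> N; peptide=MLN
pos 10: GAA -> E; peptide=MLNE
pos 13: CUU -> L; peptide=MLNEL
pos 16: UAG -> STOP

Answer: MLNEL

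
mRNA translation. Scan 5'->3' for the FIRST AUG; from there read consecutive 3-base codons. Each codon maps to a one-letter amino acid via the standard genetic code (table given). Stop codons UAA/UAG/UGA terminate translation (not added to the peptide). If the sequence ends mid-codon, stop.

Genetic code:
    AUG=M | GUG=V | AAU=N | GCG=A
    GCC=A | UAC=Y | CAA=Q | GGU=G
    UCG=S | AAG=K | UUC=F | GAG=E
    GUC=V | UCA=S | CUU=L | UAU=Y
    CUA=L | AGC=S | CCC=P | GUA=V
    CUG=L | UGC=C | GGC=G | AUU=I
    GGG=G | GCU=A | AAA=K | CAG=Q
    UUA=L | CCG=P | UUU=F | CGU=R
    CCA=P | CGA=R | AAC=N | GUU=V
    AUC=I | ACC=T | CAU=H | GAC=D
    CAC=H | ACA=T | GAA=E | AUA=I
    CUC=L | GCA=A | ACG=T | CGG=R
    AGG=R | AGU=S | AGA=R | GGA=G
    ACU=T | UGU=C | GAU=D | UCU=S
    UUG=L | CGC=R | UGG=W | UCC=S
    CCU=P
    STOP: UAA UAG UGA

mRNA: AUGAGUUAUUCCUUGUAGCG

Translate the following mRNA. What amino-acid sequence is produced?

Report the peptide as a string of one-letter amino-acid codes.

Answer: MSYSL

Derivation:
start AUG at pos 0
pos 0: AUG -> M; peptide=M
pos 3: AGU -> S; peptide=MS
pos 6: UAU -> Y; peptide=MSY
pos 9: UCC -> S; peptide=MSYS
pos 12: UUG -> L; peptide=MSYSL
pos 15: UAG -> STOP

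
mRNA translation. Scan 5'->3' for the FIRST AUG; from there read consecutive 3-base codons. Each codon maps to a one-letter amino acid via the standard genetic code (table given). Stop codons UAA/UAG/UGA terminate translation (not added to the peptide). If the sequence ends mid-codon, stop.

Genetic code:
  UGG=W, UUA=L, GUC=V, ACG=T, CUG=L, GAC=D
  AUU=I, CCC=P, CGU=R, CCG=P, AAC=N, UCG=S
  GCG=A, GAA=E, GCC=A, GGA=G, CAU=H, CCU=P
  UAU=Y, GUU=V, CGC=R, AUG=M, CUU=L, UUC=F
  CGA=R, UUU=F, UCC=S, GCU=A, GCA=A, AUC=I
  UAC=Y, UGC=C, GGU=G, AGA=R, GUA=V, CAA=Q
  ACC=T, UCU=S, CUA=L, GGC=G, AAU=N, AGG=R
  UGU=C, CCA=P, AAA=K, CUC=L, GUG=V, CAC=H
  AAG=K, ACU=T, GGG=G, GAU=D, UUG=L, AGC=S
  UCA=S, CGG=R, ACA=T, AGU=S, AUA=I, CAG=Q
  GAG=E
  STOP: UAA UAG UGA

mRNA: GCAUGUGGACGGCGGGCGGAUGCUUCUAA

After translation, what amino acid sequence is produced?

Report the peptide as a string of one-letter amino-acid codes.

Answer: MWTAGGCF

Derivation:
start AUG at pos 2
pos 2: AUG -> M; peptide=M
pos 5: UGG -> W; peptide=MW
pos 8: ACG -> T; peptide=MWT
pos 11: GCG -> A; peptide=MWTA
pos 14: GGC -> G; peptide=MWTAG
pos 17: GGA -> G; peptide=MWTAGG
pos 20: UGC -> C; peptide=MWTAGGC
pos 23: UUC -> F; peptide=MWTAGGCF
pos 26: UAA -> STOP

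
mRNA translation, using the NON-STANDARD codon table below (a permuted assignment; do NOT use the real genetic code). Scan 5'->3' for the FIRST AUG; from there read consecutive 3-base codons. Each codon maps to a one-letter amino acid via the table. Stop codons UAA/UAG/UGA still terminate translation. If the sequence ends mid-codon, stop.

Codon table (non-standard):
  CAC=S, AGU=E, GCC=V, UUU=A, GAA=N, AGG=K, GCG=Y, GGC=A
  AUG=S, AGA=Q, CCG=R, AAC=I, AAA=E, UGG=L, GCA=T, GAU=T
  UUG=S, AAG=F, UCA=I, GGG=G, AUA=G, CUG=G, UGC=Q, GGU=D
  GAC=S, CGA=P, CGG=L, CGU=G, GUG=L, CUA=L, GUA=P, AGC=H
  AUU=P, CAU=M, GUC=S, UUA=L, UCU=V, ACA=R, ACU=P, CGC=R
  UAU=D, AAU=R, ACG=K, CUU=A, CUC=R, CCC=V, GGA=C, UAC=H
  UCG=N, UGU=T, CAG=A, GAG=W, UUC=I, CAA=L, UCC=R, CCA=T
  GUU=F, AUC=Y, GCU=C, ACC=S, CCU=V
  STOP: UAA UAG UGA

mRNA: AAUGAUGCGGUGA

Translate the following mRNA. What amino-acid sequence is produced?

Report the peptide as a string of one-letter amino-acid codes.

start AUG at pos 1
pos 1: AUG -> S; peptide=S
pos 4: AUG -> S; peptide=SS
pos 7: CGG -> L; peptide=SSL
pos 10: UGA -> STOP

Answer: SSL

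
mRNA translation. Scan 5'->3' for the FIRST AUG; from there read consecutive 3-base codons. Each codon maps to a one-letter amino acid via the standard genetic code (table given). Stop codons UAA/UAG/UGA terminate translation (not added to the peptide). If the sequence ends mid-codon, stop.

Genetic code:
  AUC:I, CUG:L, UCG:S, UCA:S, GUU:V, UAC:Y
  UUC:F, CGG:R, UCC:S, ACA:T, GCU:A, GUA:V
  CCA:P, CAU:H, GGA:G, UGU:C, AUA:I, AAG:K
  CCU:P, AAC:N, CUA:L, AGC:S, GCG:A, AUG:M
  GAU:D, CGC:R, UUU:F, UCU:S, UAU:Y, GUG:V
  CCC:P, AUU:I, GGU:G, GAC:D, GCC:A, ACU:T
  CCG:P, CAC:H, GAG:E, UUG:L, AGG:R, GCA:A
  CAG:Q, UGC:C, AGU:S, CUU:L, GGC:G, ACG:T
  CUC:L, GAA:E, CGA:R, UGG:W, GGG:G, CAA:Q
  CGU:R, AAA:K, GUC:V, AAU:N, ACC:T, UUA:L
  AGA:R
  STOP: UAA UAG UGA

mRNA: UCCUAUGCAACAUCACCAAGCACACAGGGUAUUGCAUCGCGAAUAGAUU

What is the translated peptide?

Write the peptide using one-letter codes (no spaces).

start AUG at pos 4
pos 4: AUG -> M; peptide=M
pos 7: CAA -> Q; peptide=MQ
pos 10: CAU -> H; peptide=MQH
pos 13: CAC -> H; peptide=MQHH
pos 16: CAA -> Q; peptide=MQHHQ
pos 19: GCA -> A; peptide=MQHHQA
pos 22: CAC -> H; peptide=MQHHQAH
pos 25: AGG -> R; peptide=MQHHQAHR
pos 28: GUA -> V; peptide=MQHHQAHRV
pos 31: UUG -> L; peptide=MQHHQAHRVL
pos 34: CAU -> H; peptide=MQHHQAHRVLH
pos 37: CGC -> R; peptide=MQHHQAHRVLHR
pos 40: GAA -> E; peptide=MQHHQAHRVLHRE
pos 43: UAG -> STOP

Answer: MQHHQAHRVLHRE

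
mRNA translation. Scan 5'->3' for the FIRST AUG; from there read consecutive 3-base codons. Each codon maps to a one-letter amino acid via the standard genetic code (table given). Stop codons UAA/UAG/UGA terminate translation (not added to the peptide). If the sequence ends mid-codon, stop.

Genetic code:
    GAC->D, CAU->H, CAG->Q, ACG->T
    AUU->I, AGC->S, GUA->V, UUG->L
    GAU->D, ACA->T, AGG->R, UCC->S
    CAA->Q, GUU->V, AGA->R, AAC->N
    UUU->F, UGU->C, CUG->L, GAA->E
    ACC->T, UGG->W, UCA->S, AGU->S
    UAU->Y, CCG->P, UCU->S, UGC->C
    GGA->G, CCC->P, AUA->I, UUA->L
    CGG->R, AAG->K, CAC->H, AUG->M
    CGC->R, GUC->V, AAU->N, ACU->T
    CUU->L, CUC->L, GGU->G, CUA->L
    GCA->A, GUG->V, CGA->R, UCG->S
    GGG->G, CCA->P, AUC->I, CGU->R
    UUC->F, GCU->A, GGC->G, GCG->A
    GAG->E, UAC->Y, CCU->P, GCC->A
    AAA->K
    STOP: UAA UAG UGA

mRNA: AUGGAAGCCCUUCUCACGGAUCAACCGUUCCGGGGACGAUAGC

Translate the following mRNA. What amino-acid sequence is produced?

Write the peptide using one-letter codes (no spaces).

start AUG at pos 0
pos 0: AUG -> M; peptide=M
pos 3: GAA -> E; peptide=ME
pos 6: GCC -> A; peptide=MEA
pos 9: CUU -> L; peptide=MEAL
pos 12: CUC -> L; peptide=MEALL
pos 15: ACG -> T; peptide=MEALLT
pos 18: GAU -> D; peptide=MEALLTD
pos 21: CAA -> Q; peptide=MEALLTDQ
pos 24: CCG -> P; peptide=MEALLTDQP
pos 27: UUC -> F; peptide=MEALLTDQPF
pos 30: CGG -> R; peptide=MEALLTDQPFR
pos 33: GGA -> G; peptide=MEALLTDQPFRG
pos 36: CGA -> R; peptide=MEALLTDQPFRGR
pos 39: UAG -> STOP

Answer: MEALLTDQPFRGR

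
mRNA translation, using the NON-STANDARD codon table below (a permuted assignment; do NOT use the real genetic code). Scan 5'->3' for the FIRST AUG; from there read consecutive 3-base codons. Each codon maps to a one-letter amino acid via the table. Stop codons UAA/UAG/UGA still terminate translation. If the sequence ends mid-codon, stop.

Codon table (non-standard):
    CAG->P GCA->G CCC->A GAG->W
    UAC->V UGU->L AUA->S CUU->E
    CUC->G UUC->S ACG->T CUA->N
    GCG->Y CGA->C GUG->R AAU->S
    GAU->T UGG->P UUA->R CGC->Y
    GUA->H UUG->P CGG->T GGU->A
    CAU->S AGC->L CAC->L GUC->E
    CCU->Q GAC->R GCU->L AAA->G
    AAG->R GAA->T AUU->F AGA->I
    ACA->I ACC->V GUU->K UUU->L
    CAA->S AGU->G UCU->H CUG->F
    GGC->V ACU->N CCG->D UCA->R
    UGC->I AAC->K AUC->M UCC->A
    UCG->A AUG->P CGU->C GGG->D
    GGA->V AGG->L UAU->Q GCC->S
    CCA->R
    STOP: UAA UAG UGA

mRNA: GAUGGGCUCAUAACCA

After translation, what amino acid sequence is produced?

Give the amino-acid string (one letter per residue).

start AUG at pos 1
pos 1: AUG -> P; peptide=P
pos 4: GGC -> V; peptide=PV
pos 7: UCA -> R; peptide=PVR
pos 10: UAA -> STOP

Answer: PVR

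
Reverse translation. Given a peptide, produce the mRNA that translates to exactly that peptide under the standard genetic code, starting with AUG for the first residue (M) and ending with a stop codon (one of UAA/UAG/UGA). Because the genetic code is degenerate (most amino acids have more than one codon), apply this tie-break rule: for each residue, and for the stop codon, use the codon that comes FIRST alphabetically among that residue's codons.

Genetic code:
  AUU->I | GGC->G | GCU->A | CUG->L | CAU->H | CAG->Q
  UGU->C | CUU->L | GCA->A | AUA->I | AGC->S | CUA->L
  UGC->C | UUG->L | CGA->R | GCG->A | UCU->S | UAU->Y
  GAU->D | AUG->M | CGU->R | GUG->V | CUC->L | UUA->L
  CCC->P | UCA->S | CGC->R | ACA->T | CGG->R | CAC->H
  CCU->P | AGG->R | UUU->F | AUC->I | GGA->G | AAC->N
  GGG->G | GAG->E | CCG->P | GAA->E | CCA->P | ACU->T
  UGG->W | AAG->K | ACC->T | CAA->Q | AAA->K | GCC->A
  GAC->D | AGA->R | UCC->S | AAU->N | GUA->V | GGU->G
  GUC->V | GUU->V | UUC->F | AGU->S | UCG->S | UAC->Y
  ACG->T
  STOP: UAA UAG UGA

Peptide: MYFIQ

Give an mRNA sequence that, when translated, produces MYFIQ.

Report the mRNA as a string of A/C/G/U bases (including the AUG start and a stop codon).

Answer: mRNA: AUGUACUUCAUACAAUAA

Derivation:
residue 1: M -> AUG (start codon)
residue 2: Y codons sorted = UAC,UAU -> pick first = UAC
residue 3: F codons sorted = UUC,UUU -> pick first = UUC
residue 4: I codons sorted = AUA,AUC,AUU -> pick first = AUA
residue 5: Q codons sorted = CAA,CAG -> pick first = CAA
terminator: stop codons sorted = UAA,UAG,UGA -> pick first = UAA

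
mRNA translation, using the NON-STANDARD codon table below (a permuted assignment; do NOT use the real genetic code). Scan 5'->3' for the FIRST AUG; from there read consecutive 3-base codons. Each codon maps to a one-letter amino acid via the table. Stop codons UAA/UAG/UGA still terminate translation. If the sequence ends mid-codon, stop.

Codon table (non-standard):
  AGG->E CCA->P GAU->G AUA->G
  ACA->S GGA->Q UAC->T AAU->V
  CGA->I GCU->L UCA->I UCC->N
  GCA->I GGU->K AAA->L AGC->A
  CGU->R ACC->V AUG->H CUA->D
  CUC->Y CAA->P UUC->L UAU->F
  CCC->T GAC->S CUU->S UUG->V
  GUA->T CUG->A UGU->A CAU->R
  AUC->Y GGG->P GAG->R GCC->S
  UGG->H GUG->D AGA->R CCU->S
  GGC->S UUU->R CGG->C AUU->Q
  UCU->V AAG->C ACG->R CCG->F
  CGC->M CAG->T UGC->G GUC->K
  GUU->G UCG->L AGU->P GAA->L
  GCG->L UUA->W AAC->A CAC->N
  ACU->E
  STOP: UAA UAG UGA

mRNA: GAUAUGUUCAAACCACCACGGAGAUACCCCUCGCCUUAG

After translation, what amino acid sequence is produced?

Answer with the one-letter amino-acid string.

start AUG at pos 3
pos 3: AUG -> H; peptide=H
pos 6: UUC -> L; peptide=HL
pos 9: AAA -> L; peptide=HLL
pos 12: CCA -> P; peptide=HLLP
pos 15: CCA -> P; peptide=HLLPP
pos 18: CGG -> C; peptide=HLLPPC
pos 21: AGA -> R; peptide=HLLPPCR
pos 24: UAC -> T; peptide=HLLPPCRT
pos 27: CCC -> T; peptide=HLLPPCRTT
pos 30: UCG -> L; peptide=HLLPPCRTTL
pos 33: CCU -> S; peptide=HLLPPCRTTLS
pos 36: UAG -> STOP

Answer: HLLPPCRTTLS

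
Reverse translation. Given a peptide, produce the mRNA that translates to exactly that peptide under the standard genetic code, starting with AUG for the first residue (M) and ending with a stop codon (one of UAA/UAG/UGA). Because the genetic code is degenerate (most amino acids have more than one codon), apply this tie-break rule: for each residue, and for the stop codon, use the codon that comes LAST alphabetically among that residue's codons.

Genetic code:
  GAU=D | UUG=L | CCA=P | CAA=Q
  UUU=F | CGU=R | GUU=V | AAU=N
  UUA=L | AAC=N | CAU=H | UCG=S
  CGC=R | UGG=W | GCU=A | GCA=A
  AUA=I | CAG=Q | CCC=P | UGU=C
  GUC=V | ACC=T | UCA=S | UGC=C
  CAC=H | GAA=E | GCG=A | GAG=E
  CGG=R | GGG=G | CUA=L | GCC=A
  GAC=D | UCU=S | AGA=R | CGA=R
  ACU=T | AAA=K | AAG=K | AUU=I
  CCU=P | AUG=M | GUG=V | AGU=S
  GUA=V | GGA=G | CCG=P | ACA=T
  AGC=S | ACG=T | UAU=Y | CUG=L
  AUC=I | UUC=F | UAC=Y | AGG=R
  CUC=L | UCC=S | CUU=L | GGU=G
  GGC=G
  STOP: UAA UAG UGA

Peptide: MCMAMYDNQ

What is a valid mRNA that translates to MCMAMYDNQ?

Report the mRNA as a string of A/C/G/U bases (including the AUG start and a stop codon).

residue 1: M -> AUG (start codon)
residue 2: C codons sorted = UGC,UGU -> pick last = UGU
residue 3: M -> AUG (only codon)
residue 4: A codons sorted = GCA,GCC,GCG,GCU -> pick last = GCU
residue 5: M -> AUG (only codon)
residue 6: Y codons sorted = UAC,UAU -> pick last = UAU
residue 7: D codons sorted = GAC,GAU -> pick last = GAU
residue 8: N codons sorted = AAC,AAU -> pick last = AAU
residue 9: Q codons sorted = CAA,CAG -> pick last = CAG
terminator: stop codons sorted = UAA,UAG,UGA -> pick last = UGA

Answer: mRNA: AUGUGUAUGGCUAUGUAUGAUAAUCAGUGA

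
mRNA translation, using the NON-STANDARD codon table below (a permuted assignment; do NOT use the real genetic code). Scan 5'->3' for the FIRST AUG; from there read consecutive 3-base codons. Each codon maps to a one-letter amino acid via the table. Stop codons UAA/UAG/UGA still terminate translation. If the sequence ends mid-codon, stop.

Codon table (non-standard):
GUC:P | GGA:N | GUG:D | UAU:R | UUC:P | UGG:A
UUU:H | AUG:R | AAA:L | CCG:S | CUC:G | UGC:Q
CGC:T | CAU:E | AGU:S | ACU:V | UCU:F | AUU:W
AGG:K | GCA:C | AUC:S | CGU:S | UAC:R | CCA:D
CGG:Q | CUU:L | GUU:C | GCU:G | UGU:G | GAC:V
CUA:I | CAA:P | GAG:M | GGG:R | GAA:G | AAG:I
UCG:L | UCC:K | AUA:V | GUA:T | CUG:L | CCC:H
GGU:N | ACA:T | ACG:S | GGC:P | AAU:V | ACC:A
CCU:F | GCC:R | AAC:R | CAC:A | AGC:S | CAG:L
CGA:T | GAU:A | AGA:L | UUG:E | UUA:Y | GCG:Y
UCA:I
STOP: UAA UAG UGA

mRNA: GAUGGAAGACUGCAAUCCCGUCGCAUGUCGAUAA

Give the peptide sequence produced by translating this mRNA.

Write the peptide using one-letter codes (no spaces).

Answer: RGVQVHPCGT

Derivation:
start AUG at pos 1
pos 1: AUG -> R; peptide=R
pos 4: GAA -> G; peptide=RG
pos 7: GAC -> V; peptide=RGV
pos 10: UGC -> Q; peptide=RGVQ
pos 13: AAU -> V; peptide=RGVQV
pos 16: CCC -> H; peptide=RGVQVH
pos 19: GUC -> P; peptide=RGVQVHP
pos 22: GCA -> C; peptide=RGVQVHPC
pos 25: UGU -> G; peptide=RGVQVHPCG
pos 28: CGA -> T; peptide=RGVQVHPCGT
pos 31: UAA -> STOP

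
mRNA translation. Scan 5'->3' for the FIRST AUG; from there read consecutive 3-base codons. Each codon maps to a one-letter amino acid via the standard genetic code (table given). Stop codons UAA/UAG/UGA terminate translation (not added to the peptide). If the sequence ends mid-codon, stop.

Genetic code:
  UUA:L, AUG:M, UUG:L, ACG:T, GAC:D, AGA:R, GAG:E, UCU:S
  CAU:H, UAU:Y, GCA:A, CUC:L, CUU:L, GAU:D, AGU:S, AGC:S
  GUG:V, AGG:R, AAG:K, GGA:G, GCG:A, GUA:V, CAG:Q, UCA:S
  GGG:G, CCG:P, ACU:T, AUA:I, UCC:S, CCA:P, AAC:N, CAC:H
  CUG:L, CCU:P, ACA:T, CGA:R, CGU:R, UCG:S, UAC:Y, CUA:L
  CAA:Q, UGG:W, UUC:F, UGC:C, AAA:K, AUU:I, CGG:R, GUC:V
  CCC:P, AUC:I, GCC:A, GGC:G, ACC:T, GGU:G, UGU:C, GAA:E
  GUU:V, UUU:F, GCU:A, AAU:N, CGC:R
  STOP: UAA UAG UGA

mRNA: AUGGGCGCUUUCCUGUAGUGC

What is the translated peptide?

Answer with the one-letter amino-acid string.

start AUG at pos 0
pos 0: AUG -> M; peptide=M
pos 3: GGC -> G; peptide=MG
pos 6: GCU -> A; peptide=MGA
pos 9: UUC -> F; peptide=MGAF
pos 12: CUG -> L; peptide=MGAFL
pos 15: UAG -> STOP

Answer: MGAFL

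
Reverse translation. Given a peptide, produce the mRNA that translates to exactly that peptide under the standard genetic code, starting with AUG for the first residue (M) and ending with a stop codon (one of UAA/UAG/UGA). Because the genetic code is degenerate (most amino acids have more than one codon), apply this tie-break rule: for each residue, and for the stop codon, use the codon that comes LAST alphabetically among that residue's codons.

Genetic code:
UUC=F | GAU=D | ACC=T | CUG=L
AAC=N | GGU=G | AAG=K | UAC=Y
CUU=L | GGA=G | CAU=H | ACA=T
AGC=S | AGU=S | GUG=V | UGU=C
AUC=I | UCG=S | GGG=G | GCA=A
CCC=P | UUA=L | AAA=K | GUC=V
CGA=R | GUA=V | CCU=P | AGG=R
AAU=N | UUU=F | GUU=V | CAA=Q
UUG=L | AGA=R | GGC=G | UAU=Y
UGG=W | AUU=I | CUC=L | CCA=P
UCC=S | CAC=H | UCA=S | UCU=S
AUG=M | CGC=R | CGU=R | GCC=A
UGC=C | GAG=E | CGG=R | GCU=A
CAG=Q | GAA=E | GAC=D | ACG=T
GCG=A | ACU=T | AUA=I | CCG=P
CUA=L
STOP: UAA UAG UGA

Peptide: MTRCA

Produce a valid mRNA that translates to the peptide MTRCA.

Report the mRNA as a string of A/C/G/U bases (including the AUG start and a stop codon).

Answer: mRNA: AUGACUCGUUGUGCUUGA

Derivation:
residue 1: M -> AUG (start codon)
residue 2: T codons sorted = ACA,ACC,ACG,ACU -> pick last = ACU
residue 3: R codons sorted = AGA,AGG,CGA,CGC,CGG,CGU -> pick last = CGU
residue 4: C codons sorted = UGC,UGU -> pick last = UGU
residue 5: A codons sorted = GCA,GCC,GCG,GCU -> pick last = GCU
terminator: stop codons sorted = UAA,UAG,UGA -> pick last = UGA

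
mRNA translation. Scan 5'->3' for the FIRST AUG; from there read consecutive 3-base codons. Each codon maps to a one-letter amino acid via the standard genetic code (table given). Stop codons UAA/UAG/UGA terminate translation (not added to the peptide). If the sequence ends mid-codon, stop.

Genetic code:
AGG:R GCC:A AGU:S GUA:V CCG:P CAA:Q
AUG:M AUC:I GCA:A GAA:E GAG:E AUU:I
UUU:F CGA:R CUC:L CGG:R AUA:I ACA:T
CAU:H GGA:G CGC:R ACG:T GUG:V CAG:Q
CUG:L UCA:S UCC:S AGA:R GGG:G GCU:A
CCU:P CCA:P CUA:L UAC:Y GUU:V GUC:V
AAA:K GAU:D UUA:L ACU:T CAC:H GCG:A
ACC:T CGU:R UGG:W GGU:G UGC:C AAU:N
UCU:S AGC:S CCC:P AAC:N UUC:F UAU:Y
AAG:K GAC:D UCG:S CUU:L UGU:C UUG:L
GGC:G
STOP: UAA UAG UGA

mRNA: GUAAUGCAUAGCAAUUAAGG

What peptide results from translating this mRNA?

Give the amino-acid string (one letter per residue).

Answer: MHSN

Derivation:
start AUG at pos 3
pos 3: AUG -> M; peptide=M
pos 6: CAU -> H; peptide=MH
pos 9: AGC -> S; peptide=MHS
pos 12: AAU -> N; peptide=MHSN
pos 15: UAA -> STOP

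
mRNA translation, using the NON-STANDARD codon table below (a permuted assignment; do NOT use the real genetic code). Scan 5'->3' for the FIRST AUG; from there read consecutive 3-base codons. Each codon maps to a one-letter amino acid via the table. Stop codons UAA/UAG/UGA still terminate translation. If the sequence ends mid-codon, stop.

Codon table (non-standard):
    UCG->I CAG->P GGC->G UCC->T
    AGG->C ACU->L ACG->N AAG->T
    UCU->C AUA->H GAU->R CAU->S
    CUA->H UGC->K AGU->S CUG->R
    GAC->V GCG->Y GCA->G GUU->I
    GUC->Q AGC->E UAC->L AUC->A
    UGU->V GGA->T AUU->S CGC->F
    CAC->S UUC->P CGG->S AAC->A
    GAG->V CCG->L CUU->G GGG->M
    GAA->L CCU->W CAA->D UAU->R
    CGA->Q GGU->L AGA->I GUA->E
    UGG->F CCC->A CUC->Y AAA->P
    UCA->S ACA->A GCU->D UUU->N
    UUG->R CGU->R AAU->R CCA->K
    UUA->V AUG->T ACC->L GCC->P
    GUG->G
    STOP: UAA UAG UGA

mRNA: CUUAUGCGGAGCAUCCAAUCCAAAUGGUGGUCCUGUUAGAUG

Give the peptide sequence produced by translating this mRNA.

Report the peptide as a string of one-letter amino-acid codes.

Answer: TSEADTPFFTV

Derivation:
start AUG at pos 3
pos 3: AUG -> T; peptide=T
pos 6: CGG -> S; peptide=TS
pos 9: AGC -> E; peptide=TSE
pos 12: AUC -> A; peptide=TSEA
pos 15: CAA -> D; peptide=TSEAD
pos 18: UCC -> T; peptide=TSEADT
pos 21: AAA -> P; peptide=TSEADTP
pos 24: UGG -> F; peptide=TSEADTPF
pos 27: UGG -> F; peptide=TSEADTPFF
pos 30: UCC -> T; peptide=TSEADTPFFT
pos 33: UGU -> V; peptide=TSEADTPFFTV
pos 36: UAG -> STOP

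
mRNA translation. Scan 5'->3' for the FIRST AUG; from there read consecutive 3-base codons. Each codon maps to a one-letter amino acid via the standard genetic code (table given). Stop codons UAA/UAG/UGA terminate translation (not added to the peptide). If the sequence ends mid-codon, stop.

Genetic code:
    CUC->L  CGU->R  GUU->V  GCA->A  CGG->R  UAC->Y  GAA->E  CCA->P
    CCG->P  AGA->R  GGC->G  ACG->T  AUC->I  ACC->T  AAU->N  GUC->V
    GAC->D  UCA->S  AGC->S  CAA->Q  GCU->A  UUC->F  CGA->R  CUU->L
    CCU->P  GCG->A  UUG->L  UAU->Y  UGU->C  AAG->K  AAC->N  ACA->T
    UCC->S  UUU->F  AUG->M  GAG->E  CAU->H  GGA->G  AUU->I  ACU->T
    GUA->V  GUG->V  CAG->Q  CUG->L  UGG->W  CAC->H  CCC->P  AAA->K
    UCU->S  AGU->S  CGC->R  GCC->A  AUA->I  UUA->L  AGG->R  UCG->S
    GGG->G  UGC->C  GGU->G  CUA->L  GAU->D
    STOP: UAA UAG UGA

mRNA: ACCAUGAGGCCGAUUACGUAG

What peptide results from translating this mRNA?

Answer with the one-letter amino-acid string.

start AUG at pos 3
pos 3: AUG -> M; peptide=M
pos 6: AGG -> R; peptide=MR
pos 9: CCG -> P; peptide=MRP
pos 12: AUU -> I; peptide=MRPI
pos 15: ACG -> T; peptide=MRPIT
pos 18: UAG -> STOP

Answer: MRPIT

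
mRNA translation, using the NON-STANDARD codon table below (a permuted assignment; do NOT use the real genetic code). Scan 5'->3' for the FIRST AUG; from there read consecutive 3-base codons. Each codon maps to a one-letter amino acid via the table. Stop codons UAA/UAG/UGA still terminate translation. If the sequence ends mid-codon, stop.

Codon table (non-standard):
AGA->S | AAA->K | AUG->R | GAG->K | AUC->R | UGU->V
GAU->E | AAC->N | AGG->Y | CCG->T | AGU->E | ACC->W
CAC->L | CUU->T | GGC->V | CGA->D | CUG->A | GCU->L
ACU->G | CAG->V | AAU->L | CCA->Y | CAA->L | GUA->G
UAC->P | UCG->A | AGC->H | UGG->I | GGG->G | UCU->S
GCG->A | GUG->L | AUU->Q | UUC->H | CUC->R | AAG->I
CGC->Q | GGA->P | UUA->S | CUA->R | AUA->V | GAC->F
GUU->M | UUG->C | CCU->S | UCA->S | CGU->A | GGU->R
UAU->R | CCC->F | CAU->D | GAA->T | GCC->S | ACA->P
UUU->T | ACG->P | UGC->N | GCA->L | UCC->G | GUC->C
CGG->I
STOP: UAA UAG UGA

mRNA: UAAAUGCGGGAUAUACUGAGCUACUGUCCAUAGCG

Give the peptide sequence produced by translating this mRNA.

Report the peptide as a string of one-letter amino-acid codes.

Answer: RIEVAHPVY

Derivation:
start AUG at pos 3
pos 3: AUG -> R; peptide=R
pos 6: CGG -> I; peptide=RI
pos 9: GAU -> E; peptide=RIE
pos 12: AUA -> V; peptide=RIEV
pos 15: CUG -> A; peptide=RIEVA
pos 18: AGC -> H; peptide=RIEVAH
pos 21: UAC -> P; peptide=RIEVAHP
pos 24: UGU -> V; peptide=RIEVAHPV
pos 27: CCA -> Y; peptide=RIEVAHPVY
pos 30: UAG -> STOP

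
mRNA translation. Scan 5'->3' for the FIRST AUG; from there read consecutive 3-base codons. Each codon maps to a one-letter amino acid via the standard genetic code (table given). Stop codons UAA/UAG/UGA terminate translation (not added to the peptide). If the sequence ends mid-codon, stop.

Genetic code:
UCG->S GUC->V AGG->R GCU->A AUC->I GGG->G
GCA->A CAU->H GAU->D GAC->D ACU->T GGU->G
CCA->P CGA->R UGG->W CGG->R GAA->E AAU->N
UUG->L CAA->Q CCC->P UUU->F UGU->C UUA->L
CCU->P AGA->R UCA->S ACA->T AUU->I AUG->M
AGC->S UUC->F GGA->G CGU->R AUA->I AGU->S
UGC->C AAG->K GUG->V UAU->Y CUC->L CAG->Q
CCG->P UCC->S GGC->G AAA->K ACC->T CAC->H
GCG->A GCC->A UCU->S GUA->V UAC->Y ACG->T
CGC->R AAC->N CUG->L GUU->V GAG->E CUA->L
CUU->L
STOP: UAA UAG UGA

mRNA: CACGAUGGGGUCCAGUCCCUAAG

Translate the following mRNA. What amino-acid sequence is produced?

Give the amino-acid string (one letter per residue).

Answer: MGSSP

Derivation:
start AUG at pos 4
pos 4: AUG -> M; peptide=M
pos 7: GGG -> G; peptide=MG
pos 10: UCC -> S; peptide=MGS
pos 13: AGU -> S; peptide=MGSS
pos 16: CCC -> P; peptide=MGSSP
pos 19: UAA -> STOP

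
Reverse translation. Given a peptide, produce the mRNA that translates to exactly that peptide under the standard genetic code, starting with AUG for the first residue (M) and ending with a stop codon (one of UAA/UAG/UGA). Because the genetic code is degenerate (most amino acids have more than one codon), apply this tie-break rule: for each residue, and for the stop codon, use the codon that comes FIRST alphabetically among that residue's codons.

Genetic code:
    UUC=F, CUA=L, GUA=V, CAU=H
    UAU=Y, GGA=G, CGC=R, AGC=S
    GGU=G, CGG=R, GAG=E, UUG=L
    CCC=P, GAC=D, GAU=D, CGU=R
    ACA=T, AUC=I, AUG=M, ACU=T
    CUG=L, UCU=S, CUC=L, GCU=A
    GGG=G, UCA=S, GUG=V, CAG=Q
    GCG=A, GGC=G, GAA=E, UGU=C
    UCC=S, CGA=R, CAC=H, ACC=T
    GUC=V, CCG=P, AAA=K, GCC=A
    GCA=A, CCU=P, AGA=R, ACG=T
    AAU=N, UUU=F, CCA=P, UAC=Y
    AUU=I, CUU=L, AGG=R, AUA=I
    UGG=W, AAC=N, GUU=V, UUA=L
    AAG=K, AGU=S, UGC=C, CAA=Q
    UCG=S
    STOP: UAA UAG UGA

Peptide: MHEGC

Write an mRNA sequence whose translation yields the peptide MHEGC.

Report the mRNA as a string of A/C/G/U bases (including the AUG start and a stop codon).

Answer: mRNA: AUGCACGAAGGAUGCUAA

Derivation:
residue 1: M -> AUG (start codon)
residue 2: H codons sorted = CAC,CAU -> pick first = CAC
residue 3: E codons sorted = GAA,GAG -> pick first = GAA
residue 4: G codons sorted = GGA,GGC,GGG,GGU -> pick first = GGA
residue 5: C codons sorted = UGC,UGU -> pick first = UGC
terminator: stop codons sorted = UAA,UAG,UGA -> pick first = UAA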